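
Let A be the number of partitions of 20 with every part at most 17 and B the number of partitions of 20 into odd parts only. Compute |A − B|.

559

Partitions of 20 with every part at most 17: 623.
Partitions of 20 into odd parts only: 64.
|623 − 64| = 559.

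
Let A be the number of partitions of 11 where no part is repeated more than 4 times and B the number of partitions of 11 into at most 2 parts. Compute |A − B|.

38

Partitions of 11 where no part is repeated more than 4 times: 44.
Partitions of 11 into at most 2 parts: 6.
|44 − 6| = 38.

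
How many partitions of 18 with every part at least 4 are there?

16

Enumerating:
18
14+4
13+5
12+6
11+7
10+8
10+4+4
9+9
9+5+4
8+6+4
8+5+5
7+7+4
7+6+5
6+6+6
6+4+4+4
5+5+4+4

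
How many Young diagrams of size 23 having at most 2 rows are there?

They are:
23
22+1
21+2
20+3
19+4
18+5
17+6
16+7
15+8
14+9
13+10
12+11

12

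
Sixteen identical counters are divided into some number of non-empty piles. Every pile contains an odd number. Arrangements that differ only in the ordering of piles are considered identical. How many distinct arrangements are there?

32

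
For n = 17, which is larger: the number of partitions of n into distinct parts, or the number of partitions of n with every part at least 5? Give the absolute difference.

31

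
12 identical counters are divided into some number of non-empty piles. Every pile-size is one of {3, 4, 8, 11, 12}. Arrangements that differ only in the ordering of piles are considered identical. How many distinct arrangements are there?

They are:
12
4,8
4,4,4
3,3,3,3

4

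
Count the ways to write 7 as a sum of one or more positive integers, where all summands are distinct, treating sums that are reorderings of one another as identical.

They are:
7
6,1
5,2
4,3
4,2,1
That's 5 in total.

5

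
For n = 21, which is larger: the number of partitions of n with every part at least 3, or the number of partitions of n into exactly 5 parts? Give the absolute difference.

Partitions of 21 with every part at least 3: 60.
Partitions of 21 into exactly 5 parts: 101.
|60 − 101| = 41.

41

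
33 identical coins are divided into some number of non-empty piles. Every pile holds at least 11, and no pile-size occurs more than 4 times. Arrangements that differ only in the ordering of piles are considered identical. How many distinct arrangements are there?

8

They are:
33
22,11
21,12
20,13
19,14
18,15
17,16
11,11,11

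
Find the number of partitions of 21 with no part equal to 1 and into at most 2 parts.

Enumerating:
21
19 + 2
18 + 3
17 + 4
16 + 5
15 + 6
14 + 7
13 + 8
12 + 9
11 + 10

10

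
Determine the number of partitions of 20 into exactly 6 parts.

90

A full systematic count gives 90.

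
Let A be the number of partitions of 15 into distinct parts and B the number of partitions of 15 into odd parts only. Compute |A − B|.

0

Partitions of 15 into distinct parts: 27.
Partitions of 15 into odd parts only: 27.
|27 − 27| = 0.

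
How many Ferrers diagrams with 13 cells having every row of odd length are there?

18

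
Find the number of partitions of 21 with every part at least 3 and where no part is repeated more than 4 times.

There are too many to list fully; the first 12 (by largest part) are:
21
18 + 3
17 + 4
16 + 5
15 + 6
15 + 3 + 3
14 + 7
14 + 4 + 3
13 + 8
13 + 5 + 3
13 + 4 + 4
12 + 9
…and 46 more, for 58 total.

58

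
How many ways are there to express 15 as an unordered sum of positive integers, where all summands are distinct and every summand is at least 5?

4

Listing the qualifying partitions of 15:
15
10+5
9+6
8+7
Counting gives 4.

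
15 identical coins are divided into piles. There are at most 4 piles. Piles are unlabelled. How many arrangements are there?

54

There are too many to list fully; the first 12 (by largest part) are:
15
14 + 1
13 + 2
13 + 1 + 1
12 + 3
12 + 2 + 1
12 + 1 + 1 + 1
11 + 4
11 + 3 + 1
11 + 2 + 2
11 + 2 + 1 + 1
10 + 5
…and 42 more, for 54 total.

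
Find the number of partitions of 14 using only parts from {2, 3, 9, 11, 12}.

Listing the qualifying partitions of 14:
2, 12
3, 11
2, 3, 9
2, 3, 3, 3, 3
2, 2, 2, 2, 3, 3
2, 2, 2, 2, 2, 2, 2
That's 6 in total.

6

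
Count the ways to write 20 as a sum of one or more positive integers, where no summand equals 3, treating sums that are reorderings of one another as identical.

330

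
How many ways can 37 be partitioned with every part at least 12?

9

Enumerating:
37
25,12
24,13
23,14
22,15
21,16
20,17
19,18
13,12,12
Counting gives 9.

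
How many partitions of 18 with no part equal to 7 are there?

329

Systematic enumeration (by largest part, then next-largest, …) yields 329.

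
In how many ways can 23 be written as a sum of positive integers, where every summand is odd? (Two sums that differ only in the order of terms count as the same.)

A full systematic count gives 104.

104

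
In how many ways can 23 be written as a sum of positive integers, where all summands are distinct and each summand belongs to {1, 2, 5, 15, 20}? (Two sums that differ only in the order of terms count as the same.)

2

The partitions of 23 that satisfy the conditions:
1 + 2 + 20
1 + 2 + 5 + 15
Counting gives 2.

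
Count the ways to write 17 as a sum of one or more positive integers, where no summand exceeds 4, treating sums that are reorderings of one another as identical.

72

A full systematic count gives 72.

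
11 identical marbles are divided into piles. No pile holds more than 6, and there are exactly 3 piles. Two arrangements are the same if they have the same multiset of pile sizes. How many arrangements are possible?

6

They are:
6+4+1
6+3+2
5+5+1
5+4+2
5+3+3
4+4+3
Counting gives 6.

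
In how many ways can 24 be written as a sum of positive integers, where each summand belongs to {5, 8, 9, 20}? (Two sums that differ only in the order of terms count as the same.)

The partitions of 24 that satisfy the conditions:
9, 5, 5, 5
8, 8, 8

2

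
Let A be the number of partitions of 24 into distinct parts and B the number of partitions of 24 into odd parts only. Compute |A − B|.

Partitions of 24 into distinct parts: 122.
Partitions of 24 into odd parts only: 122.
|122 − 122| = 0.

0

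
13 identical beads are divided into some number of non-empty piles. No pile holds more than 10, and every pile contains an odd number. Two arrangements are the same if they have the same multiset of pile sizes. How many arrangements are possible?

16

The partitions of 13 that satisfy the conditions:
9+3+1
9+1+1+1+1
7+5+1
7+3+3
7+3+1+1+1
7+1+1+1+1+1+1
5+5+3
5+5+1+1+1
5+3+3+1+1
5+3+1+1+1+1+1
5+1+1+1+1+1+1+1+1
3+3+3+3+1
3+3+3+1+1+1+1
3+3+1+1+1+1+1+1+1
3+1+1+1+1+1+1+1+1+1+1
1+1+1+1+1+1+1+1+1+1+1+1+1
That's 16 in total.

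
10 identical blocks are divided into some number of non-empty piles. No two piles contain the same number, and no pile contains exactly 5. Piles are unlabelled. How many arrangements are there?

8

They are:
10
9, 1
8, 2
7, 3
7, 2, 1
6, 4
6, 3, 1
4, 3, 2, 1
Counting gives 8.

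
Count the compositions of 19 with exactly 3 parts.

153

Equivalently, choose which 2 of the 18 gaps become plus signs: C(18,2) = 153.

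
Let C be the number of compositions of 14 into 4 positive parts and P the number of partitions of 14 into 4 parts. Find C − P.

Ordered (compositions into 4 parts): C(13,3) = 286.
Partitions of 14 into exactly 4 parts: 23.
Difference: 286 − 23 = 263.

263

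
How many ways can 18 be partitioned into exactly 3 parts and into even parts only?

The partitions of 18 that satisfy the conditions:
2,2,14
2,4,12
2,6,10
4,4,10
2,8,8
4,6,8
6,6,6

7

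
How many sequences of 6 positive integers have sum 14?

1287

Place 5 bars in the 13 internal gaps of a row of 14 dots: C(13,5) = 1287.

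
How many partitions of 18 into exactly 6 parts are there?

There are too many to list fully; the first 12 (by largest part) are:
1+1+1+1+1+13
1+1+1+1+2+12
1+1+1+1+3+11
1+1+1+2+2+11
1+1+1+1+4+10
1+1+1+2+3+10
1+1+2+2+2+10
1+1+1+1+5+9
1+1+1+2+4+9
1+1+1+3+3+9
1+1+2+2+3+9
1+2+2+2+2+9
…and 46 more, for 58 total.

58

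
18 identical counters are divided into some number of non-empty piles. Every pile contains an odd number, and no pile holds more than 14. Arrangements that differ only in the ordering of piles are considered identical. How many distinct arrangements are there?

43

There are too many to list fully; the first 12 (by largest part) are:
13 + 5
13 + 3 + 1 + 1
13 + 1 + 1 + 1 + 1 + 1
11 + 7
11 + 5 + 1 + 1
11 + 3 + 3 + 1
11 + 3 + 1 + 1 + 1 + 1
11 + 1 + 1 + 1 + 1 + 1 + 1 + 1
9 + 9
9 + 7 + 1 + 1
9 + 5 + 3 + 1
9 + 5 + 1 + 1 + 1 + 1
…and 31 more, for 43 total.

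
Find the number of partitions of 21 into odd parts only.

76

Systematic enumeration (by largest part, then next-largest, …) yields 76.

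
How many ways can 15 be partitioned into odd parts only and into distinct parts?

They are:
15
1, 3, 11
1, 5, 9
3, 5, 7
Counting gives 4.

4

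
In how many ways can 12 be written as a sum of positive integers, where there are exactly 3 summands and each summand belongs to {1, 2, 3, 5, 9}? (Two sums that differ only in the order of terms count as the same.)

Enumerating:
9,2,1
5,5,2

2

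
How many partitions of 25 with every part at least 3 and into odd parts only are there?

The partitions of 25 that satisfy the conditions:
25
19,3,3
17,5,3
15,7,3
15,5,5
13,9,3
13,7,5
13,3,3,3,3
11,11,3
11,9,5
11,7,7
11,5,3,3,3
9,9,7
9,7,3,3,3
9,5,5,3,3
7,7,5,3,3
7,5,5,5,3
7,3,3,3,3,3,3
5,5,5,5,5
5,5,3,3,3,3,3
Counting gives 20.

20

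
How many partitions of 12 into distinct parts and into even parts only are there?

Enumerating:
12
10, 2
8, 4
6, 4, 2

4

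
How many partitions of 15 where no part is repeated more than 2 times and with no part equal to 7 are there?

There are too many to list fully; the first 12 (by largest part) are:
15
14 + 1
13 + 2
13 + 1 + 1
12 + 3
12 + 2 + 1
11 + 4
11 + 3 + 1
11 + 2 + 2
11 + 2 + 1 + 1
10 + 5
10 + 4 + 1
…and 45 more, for 57 total.

57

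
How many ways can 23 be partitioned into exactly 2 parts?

11

The partitions of 23 that satisfy the conditions:
22 + 1
21 + 2
20 + 3
19 + 4
18 + 5
17 + 6
16 + 7
15 + 8
14 + 9
13 + 10
12 + 11
That's 11 in total.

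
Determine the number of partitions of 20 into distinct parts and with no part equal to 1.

There are too many to list fully; the first 12 (by largest part) are:
20
18 + 2
17 + 3
16 + 4
15 + 5
15 + 3 + 2
14 + 6
14 + 4 + 2
13 + 7
13 + 5 + 2
13 + 4 + 3
12 + 8
…and 23 more, for 35 total.

35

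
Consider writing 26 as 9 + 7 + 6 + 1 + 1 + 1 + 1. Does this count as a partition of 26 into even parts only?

No

The parts sum to 26, and the condition 'every summand is even' is violated.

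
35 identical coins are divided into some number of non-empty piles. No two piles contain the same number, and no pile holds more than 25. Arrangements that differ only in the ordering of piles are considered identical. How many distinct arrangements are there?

552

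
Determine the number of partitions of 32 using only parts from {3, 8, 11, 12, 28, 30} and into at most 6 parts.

The partitions of 32 that satisfy the conditions:
8,12,12
3,3,3,11,12
3,3,3,3,8,12
8,8,8,8
That's 4 in total.

4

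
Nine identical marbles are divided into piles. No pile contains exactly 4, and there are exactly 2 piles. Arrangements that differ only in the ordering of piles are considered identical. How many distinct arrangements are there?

The partitions of 9 that satisfy the conditions:
8, 1
7, 2
6, 3
That's 3 in total.

3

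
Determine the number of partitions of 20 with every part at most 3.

44

There are too many to list fully; the first 12 (by largest part) are:
3+3+3+3+3+3+2
3+3+3+3+3+3+1+1
3+3+3+3+3+2+2+1
3+3+3+3+3+2+1+1+1
3+3+3+3+3+1+1+1+1+1
3+3+3+3+2+2+2+2
3+3+3+3+2+2+2+1+1
3+3+3+3+2+2+1+1+1+1
3+3+3+3+2+1+1+1+1+1+1
3+3+3+3+1+1+1+1+1+1+1+1
3+3+3+2+2+2+2+2+1
3+3+3+2+2+2+2+1+1+1
…and 32 more, for 44 total.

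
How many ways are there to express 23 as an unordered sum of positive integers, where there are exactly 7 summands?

164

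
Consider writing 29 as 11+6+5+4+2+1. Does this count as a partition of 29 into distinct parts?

Yes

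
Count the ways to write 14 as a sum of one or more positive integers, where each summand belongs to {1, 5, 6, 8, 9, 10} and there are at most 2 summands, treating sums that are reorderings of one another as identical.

The partitions of 14 that satisfy the conditions:
5,9
6,8

2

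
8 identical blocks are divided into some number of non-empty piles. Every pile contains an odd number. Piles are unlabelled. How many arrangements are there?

They are:
7,1
5,3
5,1,1,1
3,3,1,1
3,1,1,1,1,1
1,1,1,1,1,1,1,1

6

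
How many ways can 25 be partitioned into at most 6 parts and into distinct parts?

142

Enumerating by decreasing first part gives 142 partitions in all.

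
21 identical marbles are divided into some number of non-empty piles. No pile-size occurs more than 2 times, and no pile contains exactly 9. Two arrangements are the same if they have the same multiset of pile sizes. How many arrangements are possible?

207

Systematic enumeration (by largest part, then next-largest, …) yields 207.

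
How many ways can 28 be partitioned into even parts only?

135

Enumerating by decreasing first part gives 135 partitions in all.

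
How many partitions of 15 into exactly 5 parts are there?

A partial list (first 12 by largest part):
11 + 1 + 1 + 1 + 1
10 + 2 + 1 + 1 + 1
9 + 3 + 1 + 1 + 1
9 + 2 + 2 + 1 + 1
8 + 4 + 1 + 1 + 1
8 + 3 + 2 + 1 + 1
8 + 2 + 2 + 2 + 1
7 + 5 + 1 + 1 + 1
7 + 4 + 2 + 1 + 1
7 + 3 + 3 + 1 + 1
7 + 3 + 2 + 2 + 1
7 + 2 + 2 + 2 + 2
…and 18 more, for 30 total.

30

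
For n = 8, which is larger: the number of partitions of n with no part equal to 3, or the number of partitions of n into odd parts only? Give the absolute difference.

9

Partitions of 8 with no part equal to 3: 15.
Partitions of 8 into odd parts only: 6.
|15 − 6| = 9.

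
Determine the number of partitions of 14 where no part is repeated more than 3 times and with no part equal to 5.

A partial list (first 12 by largest part):
14
13,1
12,2
12,1,1
11,3
11,2,1
11,1,1,1
10,4
10,3,1
10,2,2
10,2,1,1
9,4,1
…and 48 more, for 60 total.

60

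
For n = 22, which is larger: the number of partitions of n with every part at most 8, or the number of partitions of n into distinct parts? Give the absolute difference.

Partitions of 22 with every part at most 8: 638.
Partitions of 22 into distinct parts: 89.
|638 − 89| = 549.

549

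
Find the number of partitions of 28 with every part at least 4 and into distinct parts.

41

A partial list (first 12 by largest part):
28
24, 4
23, 5
22, 6
21, 7
20, 8
19, 9
19, 5, 4
18, 10
18, 6, 4
17, 11
17, 7, 4
…and 29 more, for 41 total.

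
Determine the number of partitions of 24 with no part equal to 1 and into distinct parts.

There are too many to list fully; the first 12 (by largest part) are:
24
2, 22
3, 21
4, 20
5, 19
2, 3, 19
6, 18
2, 4, 18
7, 17
2, 5, 17
3, 4, 17
8, 16
…and 54 more, for 66 total.

66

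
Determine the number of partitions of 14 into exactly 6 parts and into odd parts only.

5

Enumerating:
9 + 1 + 1 + 1 + 1 + 1
7 + 3 + 1 + 1 + 1 + 1
5 + 5 + 1 + 1 + 1 + 1
5 + 3 + 3 + 1 + 1 + 1
3 + 3 + 3 + 3 + 1 + 1
That's 5 in total.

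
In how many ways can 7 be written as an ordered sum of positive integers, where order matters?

64

There are 6 gaps and each independently is a cut or not, giving 2^6 = 64.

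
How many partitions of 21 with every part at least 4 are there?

27

A partial list (first 12 by largest part):
21
17,4
16,5
15,6
14,7
13,8
13,4,4
12,9
12,5,4
11,10
11,6,4
11,5,5
…and 15 more, for 27 total.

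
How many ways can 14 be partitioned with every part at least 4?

7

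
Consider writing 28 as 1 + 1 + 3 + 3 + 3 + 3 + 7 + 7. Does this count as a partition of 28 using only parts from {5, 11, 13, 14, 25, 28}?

No

The parts sum to 28, and the condition 'each summand belongs to {5, 11, 13, 14, 25, 28}' is violated.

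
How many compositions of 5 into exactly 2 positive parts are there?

4

Place 1 bars in the 4 internal gaps of a row of 5 dots: C(4,1) = 4.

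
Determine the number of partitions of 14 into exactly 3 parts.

Listing the qualifying partitions of 14:
12+1+1
11+2+1
10+3+1
10+2+2
9+4+1
9+3+2
8+5+1
8+4+2
8+3+3
7+6+1
7+5+2
7+4+3
6+6+2
6+5+3
6+4+4
5+5+4
Counting gives 16.

16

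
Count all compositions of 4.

There are 3 gaps and each independently is a cut or not, giving 2^3 = 8.

8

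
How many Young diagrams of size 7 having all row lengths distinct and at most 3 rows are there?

5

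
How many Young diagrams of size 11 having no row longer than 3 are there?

The partitions of 11 that satisfy the conditions:
3+3+3+2
3+3+3+1+1
3+3+2+2+1
3+3+2+1+1+1
3+3+1+1+1+1+1
3+2+2+2+2
3+2+2+2+1+1
3+2+2+1+1+1+1
3+2+1+1+1+1+1+1
3+1+1+1+1+1+1+1+1
2+2+2+2+2+1
2+2+2+2+1+1+1
2+2+2+1+1+1+1+1
2+2+1+1+1+1+1+1+1
2+1+1+1+1+1+1+1+1+1
1+1+1+1+1+1+1+1+1+1+1

16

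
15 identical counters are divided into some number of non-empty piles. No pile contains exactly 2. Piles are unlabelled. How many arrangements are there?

A full systematic count gives 75.

75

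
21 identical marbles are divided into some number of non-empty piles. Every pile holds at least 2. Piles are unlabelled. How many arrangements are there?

A full systematic count gives 165.

165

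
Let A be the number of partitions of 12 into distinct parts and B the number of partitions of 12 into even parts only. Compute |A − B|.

Partitions of 12 into distinct parts: 15.
Partitions of 12 into even parts only: 11.
|15 − 11| = 4.

4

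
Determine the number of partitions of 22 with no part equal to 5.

705

Systematic enumeration (by largest part, then next-largest, …) yields 705.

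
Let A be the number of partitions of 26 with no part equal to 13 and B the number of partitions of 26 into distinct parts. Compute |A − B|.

Partitions of 26 with no part equal to 13: 2335.
Partitions of 26 into distinct parts: 165.
|2335 − 165| = 2170.

2170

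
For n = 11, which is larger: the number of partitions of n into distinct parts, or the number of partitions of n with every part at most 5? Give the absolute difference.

25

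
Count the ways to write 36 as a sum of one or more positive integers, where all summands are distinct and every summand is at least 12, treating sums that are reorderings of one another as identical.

7

They are:
36
24+12
23+13
22+14
21+15
20+16
19+17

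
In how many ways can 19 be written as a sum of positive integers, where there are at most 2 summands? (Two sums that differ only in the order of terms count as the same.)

The partitions of 19 that satisfy the conditions:
19
18+1
17+2
16+3
15+4
14+5
13+6
12+7
11+8
10+9
That's 10 in total.

10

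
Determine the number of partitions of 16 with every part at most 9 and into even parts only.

They are:
8,8
8,6,2
8,4,4
8,4,2,2
8,2,2,2,2
6,6,4
6,6,2,2
6,4,4,2
6,4,2,2,2
6,2,2,2,2,2
4,4,4,4
4,4,4,2,2
4,4,2,2,2,2
4,2,2,2,2,2,2
2,2,2,2,2,2,2,2
That's 15 in total.

15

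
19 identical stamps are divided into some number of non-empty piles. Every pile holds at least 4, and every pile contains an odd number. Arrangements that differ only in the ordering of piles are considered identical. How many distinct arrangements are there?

3

Enumerating:
19
5 + 5 + 9
5 + 7 + 7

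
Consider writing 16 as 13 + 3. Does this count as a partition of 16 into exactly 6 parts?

The parts sum to 16, and the condition 'there are exactly 6 summands' is violated.

No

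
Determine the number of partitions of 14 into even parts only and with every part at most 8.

11

The partitions of 14 that satisfy the conditions:
6+8
2+4+8
2+2+2+8
2+6+6
4+4+6
2+2+4+6
2+2+2+2+6
2+4+4+4
2+2+2+4+4
2+2+2+2+2+4
2+2+2+2+2+2+2
That's 11 in total.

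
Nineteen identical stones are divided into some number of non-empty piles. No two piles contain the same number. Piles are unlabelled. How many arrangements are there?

There are too many to list fully; the first 12 (by largest part) are:
19
18+1
17+2
16+3
16+2+1
15+4
15+3+1
14+5
14+4+1
14+3+2
13+6
13+5+1
…and 42 more, for 54 total.

54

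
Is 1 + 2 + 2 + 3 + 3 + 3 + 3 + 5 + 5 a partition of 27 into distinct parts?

The parts sum to 27, and the condition 'all summands are distinct' is violated.

No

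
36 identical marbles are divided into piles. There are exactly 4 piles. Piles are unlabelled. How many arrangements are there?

351

Enumerating by decreasing first part gives 351 partitions in all.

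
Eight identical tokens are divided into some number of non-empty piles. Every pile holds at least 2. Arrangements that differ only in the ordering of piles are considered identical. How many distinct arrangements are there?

7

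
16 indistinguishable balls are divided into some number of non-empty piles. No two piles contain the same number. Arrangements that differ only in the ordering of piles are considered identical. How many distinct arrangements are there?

32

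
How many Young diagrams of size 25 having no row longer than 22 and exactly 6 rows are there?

235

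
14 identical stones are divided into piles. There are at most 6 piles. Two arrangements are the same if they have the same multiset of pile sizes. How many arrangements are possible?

Counting exhaustively, 90 partitions satisfy the conditions.

90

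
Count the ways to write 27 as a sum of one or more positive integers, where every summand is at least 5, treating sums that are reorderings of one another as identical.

A partial list (first 12 by largest part):
27
5, 22
6, 21
7, 20
8, 19
9, 18
10, 17
5, 5, 17
11, 16
5, 6, 16
12, 15
5, 7, 15
…and 30 more, for 42 total.

42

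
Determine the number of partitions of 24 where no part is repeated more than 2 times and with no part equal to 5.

280

Counting exhaustively, 280 partitions satisfy the conditions.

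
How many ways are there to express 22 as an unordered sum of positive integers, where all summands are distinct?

Enumerating by decreasing first part gives 89 partitions in all.

89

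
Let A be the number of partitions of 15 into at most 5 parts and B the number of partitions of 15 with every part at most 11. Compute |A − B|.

Partitions of 15 into at most 5 parts: 84.
Partitions of 15 with every part at most 11: 169.
|84 − 169| = 85.

85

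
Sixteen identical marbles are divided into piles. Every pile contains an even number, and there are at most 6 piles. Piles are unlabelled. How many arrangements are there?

20

They are:
16
2, 14
4, 12
2, 2, 12
6, 10
2, 4, 10
2, 2, 2, 10
8, 8
2, 6, 8
4, 4, 8
2, 2, 4, 8
2, 2, 2, 2, 8
4, 6, 6
2, 2, 6, 6
2, 4, 4, 6
2, 2, 2, 4, 6
2, 2, 2, 2, 2, 6
4, 4, 4, 4
2, 2, 4, 4, 4
2, 2, 2, 2, 4, 4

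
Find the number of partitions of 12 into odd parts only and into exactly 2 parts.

3

Listing the qualifying partitions of 12:
11, 1
9, 3
7, 5
Counting gives 3.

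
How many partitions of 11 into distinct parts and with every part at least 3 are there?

4

Enumerating:
11
8+3
7+4
6+5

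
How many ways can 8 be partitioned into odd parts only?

6

They are:
7 + 1
5 + 3
5 + 1 + 1 + 1
3 + 3 + 1 + 1
3 + 1 + 1 + 1 + 1 + 1
1 + 1 + 1 + 1 + 1 + 1 + 1 + 1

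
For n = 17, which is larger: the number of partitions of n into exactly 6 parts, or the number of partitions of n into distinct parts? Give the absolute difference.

6

Partitions of 17 into exactly 6 parts: 44.
Partitions of 17 into distinct parts: 38.
|44 − 38| = 6.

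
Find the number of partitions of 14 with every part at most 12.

A full systematic count gives 133.

133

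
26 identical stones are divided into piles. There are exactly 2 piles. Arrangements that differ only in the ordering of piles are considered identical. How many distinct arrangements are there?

The partitions of 26 that satisfy the conditions:
1 + 25
2 + 24
3 + 23
4 + 22
5 + 21
6 + 20
7 + 19
8 + 18
9 + 17
10 + 16
11 + 15
12 + 14
13 + 13
Counting gives 13.

13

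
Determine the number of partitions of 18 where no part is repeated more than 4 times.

262

Systematic enumeration (by largest part, then next-largest, …) yields 262.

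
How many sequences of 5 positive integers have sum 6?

5

A composition of 6 into 5 positive parts is chosen by placing 4 dividers among the 5 gaps between 6 units: C(5,4) = 5.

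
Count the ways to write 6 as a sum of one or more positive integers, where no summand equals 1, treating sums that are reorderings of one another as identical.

Enumerating:
6
2, 4
3, 3
2, 2, 2

4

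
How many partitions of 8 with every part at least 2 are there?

7

Enumerating:
8
6+2
5+3
4+4
4+2+2
3+3+2
2+2+2+2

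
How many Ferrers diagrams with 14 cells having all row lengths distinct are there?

22

They are:
14
13 + 1
12 + 2
11 + 3
11 + 2 + 1
10 + 4
10 + 3 + 1
9 + 5
9 + 4 + 1
9 + 3 + 2
8 + 6
8 + 5 + 1
8 + 4 + 2
8 + 3 + 2 + 1
7 + 6 + 1
7 + 5 + 2
7 + 4 + 3
7 + 4 + 2 + 1
6 + 5 + 3
6 + 5 + 2 + 1
6 + 4 + 3 + 1
5 + 4 + 3 + 2
Counting gives 22.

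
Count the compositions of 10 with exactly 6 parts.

126

Place 5 bars in the 9 internal gaps of a row of 10 dots: C(9,5) = 126.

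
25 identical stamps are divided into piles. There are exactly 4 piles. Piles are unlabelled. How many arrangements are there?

120

There are 120 such partitions.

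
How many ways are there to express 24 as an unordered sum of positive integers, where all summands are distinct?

122

Direct enumeration gives 122 partitions.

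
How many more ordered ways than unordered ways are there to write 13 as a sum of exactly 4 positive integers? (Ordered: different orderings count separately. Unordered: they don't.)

Ordered (compositions into 4 parts): C(12,3) = 220.
Unordered (partitions into 4 parts): 18.
Difference: 220 − 18 = 202.

202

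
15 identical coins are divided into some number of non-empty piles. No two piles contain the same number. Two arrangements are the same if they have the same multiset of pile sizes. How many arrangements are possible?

27

There are too many to list fully; the first 12 (by largest part) are:
15
14 + 1
13 + 2
12 + 3
12 + 2 + 1
11 + 4
11 + 3 + 1
10 + 5
10 + 4 + 1
10 + 3 + 2
9 + 6
9 + 5 + 1
…and 15 more, for 27 total.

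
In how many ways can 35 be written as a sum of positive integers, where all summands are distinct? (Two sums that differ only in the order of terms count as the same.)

Systematic enumeration (by largest part, then next-largest, …) yields 585.

585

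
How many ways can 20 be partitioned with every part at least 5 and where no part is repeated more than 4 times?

They are:
20
15,5
14,6
13,7
12,8
11,9
10,10
10,5,5
9,6,5
8,7,5
8,6,6
7,7,6
5,5,5,5

13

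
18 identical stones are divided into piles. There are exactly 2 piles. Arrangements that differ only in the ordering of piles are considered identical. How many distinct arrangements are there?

9

They are:
1 + 17
2 + 16
3 + 15
4 + 14
5 + 13
6 + 12
7 + 11
8 + 10
9 + 9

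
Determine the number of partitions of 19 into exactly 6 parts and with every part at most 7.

42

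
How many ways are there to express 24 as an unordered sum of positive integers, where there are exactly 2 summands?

The partitions of 24 that satisfy the conditions:
23 + 1
22 + 2
21 + 3
20 + 4
19 + 5
18 + 6
17 + 7
16 + 8
15 + 9
14 + 10
13 + 11
12 + 12
That's 12 in total.

12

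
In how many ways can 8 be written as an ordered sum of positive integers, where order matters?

128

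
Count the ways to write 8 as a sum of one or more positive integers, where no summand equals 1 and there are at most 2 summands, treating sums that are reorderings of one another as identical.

Enumerating:
8
6 + 2
5 + 3
4 + 4
That's 4 in total.

4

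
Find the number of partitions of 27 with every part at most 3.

A full systematic count gives 75.

75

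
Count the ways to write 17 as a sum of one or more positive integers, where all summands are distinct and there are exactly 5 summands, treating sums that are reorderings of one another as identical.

They are:
1+2+3+4+7
1+2+3+5+6
Counting gives 2.

2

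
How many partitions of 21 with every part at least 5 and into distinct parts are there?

10

Enumerating:
21
5, 16
6, 15
7, 14
8, 13
9, 12
10, 11
5, 6, 10
5, 7, 9
6, 7, 8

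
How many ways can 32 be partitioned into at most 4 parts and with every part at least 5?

80

A full systematic count gives 80.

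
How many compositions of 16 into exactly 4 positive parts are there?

455

Place 3 bars in the 15 internal gaps of a row of 16 dots: C(15,3) = 455.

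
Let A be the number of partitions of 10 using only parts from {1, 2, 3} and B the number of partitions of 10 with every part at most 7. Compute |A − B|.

24

Partitions of 10 using only parts from {1, 2, 3}: 14.
Partitions of 10 with every part at most 7: 38.
|14 − 38| = 24.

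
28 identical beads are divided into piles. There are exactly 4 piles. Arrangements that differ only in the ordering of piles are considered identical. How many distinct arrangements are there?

169

Counting exhaustively, 169 partitions satisfy the conditions.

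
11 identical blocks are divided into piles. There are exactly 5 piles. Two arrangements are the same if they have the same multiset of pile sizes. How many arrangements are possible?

Enumerating:
7,1,1,1,1
6,2,1,1,1
5,3,1,1,1
5,2,2,1,1
4,4,1,1,1
4,3,2,1,1
4,2,2,2,1
3,3,3,1,1
3,3,2,2,1
3,2,2,2,2
Counting gives 10.

10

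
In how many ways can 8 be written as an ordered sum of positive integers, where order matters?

There are 7 gaps and each independently is a cut or not, giving 2^7 = 128.

128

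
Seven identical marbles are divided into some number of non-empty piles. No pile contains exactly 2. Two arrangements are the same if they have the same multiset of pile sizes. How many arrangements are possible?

8

Enumerating:
7
6, 1
5, 1, 1
4, 3
4, 1, 1, 1
3, 3, 1
3, 1, 1, 1, 1
1, 1, 1, 1, 1, 1, 1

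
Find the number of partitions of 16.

Direct enumeration gives 231 partitions.

231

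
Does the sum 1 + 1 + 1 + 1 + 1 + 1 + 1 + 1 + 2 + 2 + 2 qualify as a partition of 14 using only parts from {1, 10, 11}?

The parts sum to 14, and the condition 'each summand belongs to {1, 10, 11}' is violated.

No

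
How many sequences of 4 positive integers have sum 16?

Place 3 bars in the 15 internal gaps of a row of 16 dots: C(15,3) = 455.

455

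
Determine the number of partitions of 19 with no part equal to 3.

Counting exhaustively, 259 partitions satisfy the conditions.

259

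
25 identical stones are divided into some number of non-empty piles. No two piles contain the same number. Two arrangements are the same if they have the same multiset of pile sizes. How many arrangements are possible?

There are 142 such partitions.

142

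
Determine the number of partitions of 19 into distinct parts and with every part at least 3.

Listing the qualifying partitions of 19:
19
3,16
4,15
5,14
6,13
7,12
3,4,12
8,11
3,5,11
9,10
3,6,10
4,5,10
3,7,9
4,6,9
4,7,8
5,6,8
3,4,5,7

17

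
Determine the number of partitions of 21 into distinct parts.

76

Systematic enumeration (by largest part, then next-largest, …) yields 76.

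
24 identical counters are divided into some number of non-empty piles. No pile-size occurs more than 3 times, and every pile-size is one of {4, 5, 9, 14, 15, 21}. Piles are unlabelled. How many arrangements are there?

They are:
15 + 9
15 + 5 + 4
14 + 5 + 5
9 + 5 + 5 + 5
That's 4 in total.

4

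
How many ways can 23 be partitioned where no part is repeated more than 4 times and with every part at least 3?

84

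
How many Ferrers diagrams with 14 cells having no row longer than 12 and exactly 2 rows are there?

6

Enumerating:
12+2
11+3
10+4
9+5
8+6
7+7
That's 6 in total.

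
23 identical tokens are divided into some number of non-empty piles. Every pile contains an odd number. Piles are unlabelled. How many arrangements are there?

104

Systematic enumeration (by largest part, then next-largest, …) yields 104.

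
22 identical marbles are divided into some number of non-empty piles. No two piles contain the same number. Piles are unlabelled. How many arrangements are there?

Direct enumeration gives 89 partitions.

89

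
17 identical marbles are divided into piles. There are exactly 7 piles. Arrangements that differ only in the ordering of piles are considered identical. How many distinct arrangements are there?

A partial list (first 12 by largest part):
11 + 1 + 1 + 1 + 1 + 1 + 1
10 + 2 + 1 + 1 + 1 + 1 + 1
9 + 3 + 1 + 1 + 1 + 1 + 1
9 + 2 + 2 + 1 + 1 + 1 + 1
8 + 4 + 1 + 1 + 1 + 1 + 1
8 + 3 + 2 + 1 + 1 + 1 + 1
8 + 2 + 2 + 2 + 1 + 1 + 1
7 + 5 + 1 + 1 + 1 + 1 + 1
7 + 4 + 2 + 1 + 1 + 1 + 1
7 + 3 + 3 + 1 + 1 + 1 + 1
7 + 3 + 2 + 2 + 1 + 1 + 1
7 + 2 + 2 + 2 + 2 + 1 + 1
…and 26 more, for 38 total.

38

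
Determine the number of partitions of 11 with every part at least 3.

Listing the qualifying partitions of 11:
11
8+3
7+4
6+5
5+3+3
4+4+3

6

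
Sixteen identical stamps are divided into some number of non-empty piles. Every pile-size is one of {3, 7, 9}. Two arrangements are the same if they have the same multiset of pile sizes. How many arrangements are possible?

2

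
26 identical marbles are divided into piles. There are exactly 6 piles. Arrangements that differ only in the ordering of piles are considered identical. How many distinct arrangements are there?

282

Counting exhaustively, 282 partitions satisfy the conditions.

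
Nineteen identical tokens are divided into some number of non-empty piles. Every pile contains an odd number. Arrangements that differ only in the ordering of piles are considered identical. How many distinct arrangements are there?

54

A partial list (first 12 by largest part):
19
1,1,17
1,3,15
1,1,1,1,15
1,5,13
3,3,13
1,1,1,3,13
1,1,1,1,1,1,13
1,7,11
3,5,11
1,1,1,5,11
1,1,3,3,11
…and 42 more, for 54 total.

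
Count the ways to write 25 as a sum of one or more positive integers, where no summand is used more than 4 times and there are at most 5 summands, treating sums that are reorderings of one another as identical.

376

There are 376 such partitions.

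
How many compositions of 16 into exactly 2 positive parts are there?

A composition of 16 into 2 positive parts is chosen by placing 1 dividers among the 15 gaps between 16 units: C(15,1) = 15.

15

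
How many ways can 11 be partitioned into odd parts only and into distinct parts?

Enumerating:
11
7 + 3 + 1
That's 2 in total.

2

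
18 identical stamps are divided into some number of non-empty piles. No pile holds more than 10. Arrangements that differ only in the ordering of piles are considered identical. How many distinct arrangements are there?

A full systematic count gives 340.

340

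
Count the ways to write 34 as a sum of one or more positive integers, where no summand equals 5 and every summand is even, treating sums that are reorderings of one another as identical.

297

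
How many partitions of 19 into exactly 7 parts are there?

65

There are too many to list fully; the first 12 (by largest part) are:
13,1,1,1,1,1,1
12,2,1,1,1,1,1
11,3,1,1,1,1,1
11,2,2,1,1,1,1
10,4,1,1,1,1,1
10,3,2,1,1,1,1
10,2,2,2,1,1,1
9,5,1,1,1,1,1
9,4,2,1,1,1,1
9,3,3,1,1,1,1
9,3,2,2,1,1,1
9,2,2,2,2,1,1
…and 53 more, for 65 total.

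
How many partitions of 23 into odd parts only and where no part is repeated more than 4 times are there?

A partial list (first 12 by largest part):
23
21 + 1 + 1
19 + 3 + 1
19 + 1 + 1 + 1 + 1
17 + 5 + 1
17 + 3 + 3
17 + 3 + 1 + 1 + 1
15 + 7 + 1
15 + 5 + 3
15 + 5 + 1 + 1 + 1
15 + 3 + 3 + 1 + 1
13 + 9 + 1
…and 42 more, for 54 total.

54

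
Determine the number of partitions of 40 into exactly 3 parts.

Counting exhaustively, 133 partitions satisfy the conditions.

133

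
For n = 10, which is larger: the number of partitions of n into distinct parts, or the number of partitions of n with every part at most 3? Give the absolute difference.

Partitions of 10 into distinct parts: 10.
Partitions of 10 with every part at most 3: 14.
|10 − 14| = 4.

4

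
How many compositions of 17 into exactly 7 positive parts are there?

8008

Equivalently, choose which 6 of the 16 gaps become plus signs: C(16,6) = 8008.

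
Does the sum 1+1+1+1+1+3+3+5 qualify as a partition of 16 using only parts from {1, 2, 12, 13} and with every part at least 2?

No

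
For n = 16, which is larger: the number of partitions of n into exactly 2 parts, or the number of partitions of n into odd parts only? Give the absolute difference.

24

Partitions of 16 into exactly 2 parts: 8.
Partitions of 16 into odd parts only: 32.
|8 − 32| = 24.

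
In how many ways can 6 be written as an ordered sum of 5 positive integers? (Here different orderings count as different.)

5

Place 4 bars in the 5 internal gaps of a row of 6 dots: C(5,4) = 5.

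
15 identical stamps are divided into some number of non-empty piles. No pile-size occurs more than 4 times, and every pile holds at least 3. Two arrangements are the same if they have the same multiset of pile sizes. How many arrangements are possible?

Listing the qualifying partitions of 15:
15
3 + 12
4 + 11
5 + 10
6 + 9
3 + 3 + 9
7 + 8
3 + 4 + 8
3 + 5 + 7
4 + 4 + 7
3 + 6 + 6
4 + 5 + 6
3 + 3 + 3 + 6
5 + 5 + 5
3 + 3 + 4 + 5
3 + 4 + 4 + 4
Counting gives 16.

16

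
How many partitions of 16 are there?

231

Systematic enumeration (by largest part, then next-largest, …) yields 231.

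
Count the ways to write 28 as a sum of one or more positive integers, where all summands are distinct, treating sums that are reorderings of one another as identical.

222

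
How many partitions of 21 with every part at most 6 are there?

331

There are 331 such partitions.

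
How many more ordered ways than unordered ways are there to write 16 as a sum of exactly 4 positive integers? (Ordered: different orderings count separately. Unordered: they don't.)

421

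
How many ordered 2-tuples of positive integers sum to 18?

17

By stars and bars with positive parts, the count is C(17,1) = 17.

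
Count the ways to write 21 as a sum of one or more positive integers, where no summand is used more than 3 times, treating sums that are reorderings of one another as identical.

Direct enumeration gives 395 partitions.

395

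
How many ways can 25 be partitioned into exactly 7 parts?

Systematic enumeration (by largest part, then next-largest, …) yields 248.

248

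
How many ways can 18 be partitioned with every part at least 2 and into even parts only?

There are too many to list fully; the first 12 (by largest part) are:
18
16,2
14,4
14,2,2
12,6
12,4,2
12,2,2,2
10,8
10,6,2
10,4,4
10,4,2,2
10,2,2,2,2
…and 18 more, for 30 total.

30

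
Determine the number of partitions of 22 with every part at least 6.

11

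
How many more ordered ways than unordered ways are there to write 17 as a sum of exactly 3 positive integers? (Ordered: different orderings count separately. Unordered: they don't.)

Ordered (compositions into 3 parts): C(16,2) = 120.
Unordered (partitions into 3 parts): 24.
Difference: 120 − 24 = 96.

96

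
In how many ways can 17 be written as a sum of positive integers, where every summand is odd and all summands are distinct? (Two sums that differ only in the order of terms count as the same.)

The partitions of 17 that satisfy the conditions:
17
13+3+1
11+5+1
9+7+1
9+5+3

5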